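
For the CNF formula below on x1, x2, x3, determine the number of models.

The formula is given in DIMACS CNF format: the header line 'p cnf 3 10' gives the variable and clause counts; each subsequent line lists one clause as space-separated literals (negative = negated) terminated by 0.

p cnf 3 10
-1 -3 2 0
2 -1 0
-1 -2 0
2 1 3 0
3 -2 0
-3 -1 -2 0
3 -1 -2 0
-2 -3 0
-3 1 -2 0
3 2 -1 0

1

There are 2^3 = 8 truth assignments over (x1, x2, x3).
Check each against the 10 clauses (columns in the order x1, x2, x3):
  F F F  ✗ fails (x2 ∨ x1 ∨ x3)
  F F T  ✓ satisfies all
  F T F  ✗ fails (x3 ∨ ¬x2)
  F T T  ✗ fails (¬x2 ∨ ¬x3)
  T F F  ✗ fails (x2 ∨ ¬x1)
  T F T  ✗ fails (¬x1 ∨ ¬x3 ∨ x2)
  T T F  ✗ fails (¬x1 ∨ ¬x2)
  T T T  ✗ fails (¬x1 ∨ ¬x2)
1 of the 8 rows is a model.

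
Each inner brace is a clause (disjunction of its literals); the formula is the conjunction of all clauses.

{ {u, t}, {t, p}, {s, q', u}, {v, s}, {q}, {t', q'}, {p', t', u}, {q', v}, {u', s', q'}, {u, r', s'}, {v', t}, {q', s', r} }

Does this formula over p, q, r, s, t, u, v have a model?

No

Unit clause (q) forces q = 1.
Unit clause (t') forces t = 0.
Unit clause (u) forces u = 1.
Unit clause (p) forces p = 1.
Unit clause (v) forces v = 1.
Now (v') is unsatisfied and unit — conflict.
No assignment satisfies every clause.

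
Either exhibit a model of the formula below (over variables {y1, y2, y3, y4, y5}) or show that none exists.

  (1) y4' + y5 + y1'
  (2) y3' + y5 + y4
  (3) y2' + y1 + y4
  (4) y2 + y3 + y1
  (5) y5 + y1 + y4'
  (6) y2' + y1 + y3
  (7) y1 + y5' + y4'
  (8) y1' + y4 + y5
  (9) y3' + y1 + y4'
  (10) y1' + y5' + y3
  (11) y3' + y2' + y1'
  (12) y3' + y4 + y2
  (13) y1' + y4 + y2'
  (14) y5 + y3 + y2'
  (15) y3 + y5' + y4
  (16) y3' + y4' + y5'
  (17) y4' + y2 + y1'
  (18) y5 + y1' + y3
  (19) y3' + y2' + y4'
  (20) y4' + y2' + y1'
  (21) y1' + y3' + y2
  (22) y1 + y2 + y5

UNSATISFIABLE

Try y4 = 0.
Try y3 = 0.
(y5') alone gives y5 = 0.
(y1') alone gives y1 = 0.
(y2') alone gives y2 = 0.
But (y2) is also a unit clause — contradiction.
So y3 must be the other value — set y3 = 1.
(y5) alone gives y5 = 1.
(y2) alone gives y2 = 1.
(y1) alone gives y1 = 1.
But (y1') is also a unit clause — contradiction.
Both values of y3 lead to a conflict.
So y4 must be the other value — set y4 = 1.
Try y5 = 1.
(y1) alone gives y1 = 1.
(y3) alone gives y3 = 1.
But (y3') is also a unit clause — contradiction.
So y5 must be the other value — set y5 = 0.
(y1') alone gives y1 = 0.
But (y1) is also a unit clause — contradiction.
Both values of y5 lead to a conflict.
Both values of y4 lead to a conflict.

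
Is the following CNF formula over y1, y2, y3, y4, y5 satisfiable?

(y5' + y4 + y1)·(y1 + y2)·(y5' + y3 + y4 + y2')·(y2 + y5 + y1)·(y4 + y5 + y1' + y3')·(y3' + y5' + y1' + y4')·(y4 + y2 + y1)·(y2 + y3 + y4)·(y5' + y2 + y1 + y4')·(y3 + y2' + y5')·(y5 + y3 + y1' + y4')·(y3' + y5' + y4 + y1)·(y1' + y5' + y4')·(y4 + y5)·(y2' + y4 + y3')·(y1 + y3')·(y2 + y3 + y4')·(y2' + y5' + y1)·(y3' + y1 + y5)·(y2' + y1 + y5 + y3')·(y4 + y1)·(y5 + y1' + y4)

Yes

Suppose y1 = 1.
Suppose y5 = 1.
The clause (y4') is unit, so y4 = 0.
Suppose y3 = 1.
The clause (y2') is unit, so y2 = 0.
This assignment satisfies each clause.
A satisfying assignment: y1: 1, y2: 0, y3: 1, y4: 0, y5: 1.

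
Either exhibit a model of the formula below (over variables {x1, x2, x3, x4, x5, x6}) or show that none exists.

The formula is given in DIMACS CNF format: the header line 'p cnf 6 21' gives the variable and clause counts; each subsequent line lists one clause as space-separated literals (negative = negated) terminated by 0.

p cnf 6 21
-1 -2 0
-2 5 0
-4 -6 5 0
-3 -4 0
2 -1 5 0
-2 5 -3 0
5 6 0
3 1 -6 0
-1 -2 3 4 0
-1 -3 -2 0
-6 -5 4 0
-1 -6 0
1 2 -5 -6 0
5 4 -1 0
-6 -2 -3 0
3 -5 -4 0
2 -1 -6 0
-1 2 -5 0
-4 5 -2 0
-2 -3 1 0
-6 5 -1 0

Try x1 = False.
Try x2 = False.
Try x3 = False.
From the singleton clause (¬x6), x6 = False.
From the singleton clause (x5), x5 = True.
From the singleton clause (¬x4), x4 = False.
This assignment satisfies each clause.

x1=False,  x2=False,  x3=False,  x4=False,  x5=True,  x6=False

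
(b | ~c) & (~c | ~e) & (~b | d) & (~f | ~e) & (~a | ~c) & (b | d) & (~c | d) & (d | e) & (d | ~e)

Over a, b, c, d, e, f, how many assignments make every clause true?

There are 2^6 = 64 truth assignments over (a, b, c, d, e, f).
Split on c. With c = 1, the clauses containing c are satisfied and ~c drops from the rest; 2 of the 2^5 = 32 assignments to the other variables satisfy what remains.
With c = 0, by the same count on the reduced clause set, 12 assignments work.
(One model: a=F, b=F, c=F, d=T, e=F, f=F.)
Total: 2 + 12 = 14.

14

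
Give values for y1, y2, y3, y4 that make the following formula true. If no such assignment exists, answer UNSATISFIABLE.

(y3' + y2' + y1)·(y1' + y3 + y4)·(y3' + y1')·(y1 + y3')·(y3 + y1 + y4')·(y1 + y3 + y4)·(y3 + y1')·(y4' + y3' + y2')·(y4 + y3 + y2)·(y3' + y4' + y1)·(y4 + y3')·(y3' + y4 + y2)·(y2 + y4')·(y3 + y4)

Case y3 = 0:
(y1') alone gives y1 = 0.
(y4') alone gives y4 = 0.
Now (y4) is unsatisfied and unit — conflict.
Undo y3 and try y3 = 1.
(y1') alone gives y1 = 0.
Now (y1) is unsatisfied and unit — conflict.
Either choice for y3 ends in contradiction.

UNSATISFIABLE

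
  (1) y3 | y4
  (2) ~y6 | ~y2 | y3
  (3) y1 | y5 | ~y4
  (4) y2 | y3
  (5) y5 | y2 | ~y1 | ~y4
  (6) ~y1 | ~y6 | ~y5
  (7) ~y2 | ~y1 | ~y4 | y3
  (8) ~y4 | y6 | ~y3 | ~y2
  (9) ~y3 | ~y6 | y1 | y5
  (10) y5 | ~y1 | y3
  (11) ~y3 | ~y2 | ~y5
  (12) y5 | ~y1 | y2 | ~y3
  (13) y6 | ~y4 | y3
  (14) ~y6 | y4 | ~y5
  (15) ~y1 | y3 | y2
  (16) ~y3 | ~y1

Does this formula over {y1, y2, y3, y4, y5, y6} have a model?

Case y3 = 1:
The clause (~y1) is unit, so y1 = 0.
Case y5 = 0:
The clause (~y4) is unit, so y4 = 0.
The clause (~y6) is unit, so y6 = 0.
No clause remains; y2 is free.
A satisfying assignment: y1 ↦ 0,  y2 ↦ 0,  y3 ↦ 1,  y4 ↦ 0,  y5 ↦ 0,  y6 ↦ 0.

Yes, satisfiable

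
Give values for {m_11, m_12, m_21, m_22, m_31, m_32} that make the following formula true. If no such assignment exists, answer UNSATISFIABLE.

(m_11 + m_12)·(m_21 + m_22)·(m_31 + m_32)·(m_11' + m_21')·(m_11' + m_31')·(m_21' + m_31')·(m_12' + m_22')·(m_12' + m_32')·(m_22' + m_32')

Branch on m_11: set m_11 = 1.
The clause (m_21') is unit, so m_21 = 0.
The clause (m_22) is unit, so m_22 = 1.
The clause (m_31') is unit, so m_31 = 0.
The clause (m_32) is unit, so m_32 = 1.
That conflicts with the unit clause (m_32').
Backtrack on m_11: now try m_11 = 0.
The clause (m_12) is unit, so m_12 = 1.
The clause (m_22') is unit, so m_22 = 0.
The clause (m_21) is unit, so m_21 = 1.
The clause (m_31') is unit, so m_31 = 0.
The clause (m_32) is unit, so m_32 = 1.
That conflicts with the unit clause (m_32').
Neither m_11 = 1 nor m_11 = 0 works.

UNSATISFIABLE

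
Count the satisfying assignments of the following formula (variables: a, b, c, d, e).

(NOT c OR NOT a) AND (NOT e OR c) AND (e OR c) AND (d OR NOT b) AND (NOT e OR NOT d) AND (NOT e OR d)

3

There are 2^5 = 32 truth assignments over (a, b, c, d, e).
Split on c. With c = true, the clauses containing c are satisfied and NOT c drops from the rest; 3 of the 2^4 = 16 assignments to the other variables satisfy what remains.
With c = false, by the same count on the reduced clause set, 0 assignments work.
(One model: a=F, b=F, c=T, d=F, e=F.)
Total: 3 + 0 = 3.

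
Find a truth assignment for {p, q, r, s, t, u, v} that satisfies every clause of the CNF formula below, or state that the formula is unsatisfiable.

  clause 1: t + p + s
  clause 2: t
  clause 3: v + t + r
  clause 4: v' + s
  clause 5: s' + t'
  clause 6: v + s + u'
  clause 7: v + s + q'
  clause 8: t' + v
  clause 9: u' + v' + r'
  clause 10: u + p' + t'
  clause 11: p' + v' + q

From the singleton clause (t), t = 1.
From the singleton clause (s'), s = 0.
From the singleton clause (v'), v = 0.
That conflicts with the unit clause (v).

UNSATISFIABLE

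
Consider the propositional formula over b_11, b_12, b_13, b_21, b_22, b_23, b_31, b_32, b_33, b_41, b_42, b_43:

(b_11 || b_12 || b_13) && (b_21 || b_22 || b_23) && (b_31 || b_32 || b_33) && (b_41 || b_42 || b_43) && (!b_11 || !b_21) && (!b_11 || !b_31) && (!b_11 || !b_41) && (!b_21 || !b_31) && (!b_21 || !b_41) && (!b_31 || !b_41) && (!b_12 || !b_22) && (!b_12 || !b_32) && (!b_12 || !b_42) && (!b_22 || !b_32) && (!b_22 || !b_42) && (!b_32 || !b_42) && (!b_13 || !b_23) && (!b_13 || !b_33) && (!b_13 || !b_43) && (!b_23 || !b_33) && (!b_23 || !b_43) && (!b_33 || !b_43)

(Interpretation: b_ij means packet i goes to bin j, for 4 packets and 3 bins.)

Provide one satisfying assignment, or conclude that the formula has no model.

Suppose b_11 = false.
Suppose b_12 = true.
From the singleton clause (!b_22), b_22 = false.
From the singleton clause (!b_32), b_32 = false.
From the singleton clause (!b_42), b_42 = false.
Suppose b_21 = true.
From the singleton clause (!b_31), b_31 = false.
From the singleton clause (b_33), b_33 = true.
From the singleton clause (!b_41), b_41 = false.
From the singleton clause (b_43), b_43 = true.
But (!b_43) is also a unit clause — contradiction.
Undo b_21 and try b_21 = false.
From the singleton clause (b_23), b_23 = true.
From the singleton clause (!b_13), b_13 = false.
From the singleton clause (!b_33), b_33 = false.
From the singleton clause (b_31), b_31 = true.
From the singleton clause (!b_41), b_41 = false.
From the singleton clause (b_43), b_43 = true.
But (!b_43) is also a unit clause — contradiction.
Both values of b_21 lead to a conflict.
Undo b_12 and try b_12 = false.
From the singleton clause (b_13), b_13 = true.
From the singleton clause (!b_23), b_23 = false.
From the singleton clause (!b_33), b_33 = false.
From the singleton clause (!b_43), b_43 = false.
Suppose b_21 = true.
From the singleton clause (!b_31), b_31 = false.
From the singleton clause (b_32), b_32 = true.
From the singleton clause (!b_41), b_41 = false.
From the singleton clause (b_42), b_42 = true.
But (!b_42) is also a unit clause — contradiction.
Undo b_21 and try b_21 = false.
From the singleton clause (b_22), b_22 = true.
From the singleton clause (!b_32), b_32 = false.
From the singleton clause (b_31), b_31 = true.
From the singleton clause (!b_41), b_41 = false.
From the singleton clause (b_42), b_42 = true.
But (!b_42) is also a unit clause — contradiction.
Both values of b_21 lead to a conflict.
Both values of b_12 lead to a conflict.
Undo b_11 and try b_11 = true.
From the singleton clause (!b_21), b_21 = false.
From the singleton clause (!b_31), b_31 = false.
From the singleton clause (!b_41), b_41 = false.
Suppose b_22 = true.
From the singleton clause (!b_12), b_12 = false.
From the singleton clause (!b_32), b_32 = false.
From the singleton clause (b_33), b_33 = true.
From the singleton clause (!b_42), b_42 = false.
From the singleton clause (b_43), b_43 = true.
But (!b_43) is also a unit clause — contradiction.
Undo b_22 and try b_22 = false.
From the singleton clause (b_23), b_23 = true.
From the singleton clause (!b_13), b_13 = false.
From the singleton clause (!b_33), b_33 = false.
From the singleton clause (b_32), b_32 = true.
From the singleton clause (!b_12), b_12 = false.
From the singleton clause (!b_42), b_42 = false.
From the singleton clause (b_43), b_43 = true.
But (!b_43) is also a unit clause — contradiction.
Both values of b_22 lead to a conflict.
Both values of b_11 lead to a conflict.

UNSATISFIABLE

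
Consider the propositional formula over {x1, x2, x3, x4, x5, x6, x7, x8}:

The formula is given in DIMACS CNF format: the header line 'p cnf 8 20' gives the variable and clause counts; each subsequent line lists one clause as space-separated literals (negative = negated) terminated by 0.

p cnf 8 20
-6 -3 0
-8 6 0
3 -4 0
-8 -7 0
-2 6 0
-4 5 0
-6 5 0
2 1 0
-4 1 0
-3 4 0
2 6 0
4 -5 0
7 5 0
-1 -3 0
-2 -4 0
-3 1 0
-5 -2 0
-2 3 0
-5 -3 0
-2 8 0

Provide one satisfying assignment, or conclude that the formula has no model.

Branch on x6: set x6 = False.
Unit clause (¬x8) forces x8 = False.
Unit clause (¬x2) forces x2 = False.
Now (x2) is unsatisfied and unit — conflict.
Backtrack on x6: now try x6 = True.
Unit clause (¬x3) forces x3 = False.
Unit clause (¬x4) forces x4 = False.
Unit clause (x5) forces x5 = True.
Now (¬x5) is unsatisfied and unit — conflict.
Neither x6 = True nor x6 = False works.

UNSATISFIABLE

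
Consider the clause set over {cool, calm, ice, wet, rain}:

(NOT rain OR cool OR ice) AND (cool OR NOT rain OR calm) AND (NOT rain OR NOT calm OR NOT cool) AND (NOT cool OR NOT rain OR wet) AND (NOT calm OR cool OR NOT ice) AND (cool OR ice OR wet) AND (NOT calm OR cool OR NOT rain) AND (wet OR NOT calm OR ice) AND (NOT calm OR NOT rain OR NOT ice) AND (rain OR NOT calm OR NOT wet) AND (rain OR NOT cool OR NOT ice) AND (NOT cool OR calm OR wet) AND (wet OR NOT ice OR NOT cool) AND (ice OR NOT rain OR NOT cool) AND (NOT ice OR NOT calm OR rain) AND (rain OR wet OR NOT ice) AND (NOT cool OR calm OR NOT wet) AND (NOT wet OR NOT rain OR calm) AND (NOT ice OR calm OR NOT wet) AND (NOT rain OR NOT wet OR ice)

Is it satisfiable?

Case rain = false:
Case calm = false:
Case cool = false:
Case ice = false:
From the singleton clause (wet), wet = true.
This assignment satisfies each clause.
A satisfying assignment: cool ↦ false,  calm ↦ false,  ice ↦ false,  wet ↦ true,  rain ↦ false.

Yes, satisfiable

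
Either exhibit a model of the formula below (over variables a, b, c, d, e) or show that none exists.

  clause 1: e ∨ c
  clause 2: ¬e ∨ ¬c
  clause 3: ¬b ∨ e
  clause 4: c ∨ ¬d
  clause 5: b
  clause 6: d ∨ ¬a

From the singleton clause (b), b = True.
From the singleton clause (e), e = True.
From the singleton clause (¬c), c = False.
From the singleton clause (¬d), d = False.
From the singleton clause (¬a), a = False.
Every clause now holds.

a=False,  b=True,  c=False,  d=False,  e=True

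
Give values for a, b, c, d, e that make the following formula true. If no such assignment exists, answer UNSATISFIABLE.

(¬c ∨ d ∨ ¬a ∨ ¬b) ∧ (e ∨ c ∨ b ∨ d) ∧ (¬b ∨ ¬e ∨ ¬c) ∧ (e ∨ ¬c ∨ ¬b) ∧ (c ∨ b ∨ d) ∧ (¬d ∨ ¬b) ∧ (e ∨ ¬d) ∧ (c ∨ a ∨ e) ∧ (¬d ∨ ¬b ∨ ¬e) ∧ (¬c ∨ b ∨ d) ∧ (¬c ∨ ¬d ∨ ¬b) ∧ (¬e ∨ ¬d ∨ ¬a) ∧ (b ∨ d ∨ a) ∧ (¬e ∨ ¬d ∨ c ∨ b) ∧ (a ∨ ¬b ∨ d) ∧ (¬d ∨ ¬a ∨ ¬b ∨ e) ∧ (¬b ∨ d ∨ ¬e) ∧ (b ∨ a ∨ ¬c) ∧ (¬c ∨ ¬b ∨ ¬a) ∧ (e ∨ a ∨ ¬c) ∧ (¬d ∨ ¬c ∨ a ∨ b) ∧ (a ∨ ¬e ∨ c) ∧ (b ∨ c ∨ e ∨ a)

Branch on d: set d = False.
Branch on c: set c = False.
From the singleton clause (b), b = True.
From the singleton clause (a), a = True.
From the singleton clause (¬e), e = False.
This assignment satisfies each clause.

a ↦ True; b ↦ True; c ↦ False; d ↦ False; e ↦ False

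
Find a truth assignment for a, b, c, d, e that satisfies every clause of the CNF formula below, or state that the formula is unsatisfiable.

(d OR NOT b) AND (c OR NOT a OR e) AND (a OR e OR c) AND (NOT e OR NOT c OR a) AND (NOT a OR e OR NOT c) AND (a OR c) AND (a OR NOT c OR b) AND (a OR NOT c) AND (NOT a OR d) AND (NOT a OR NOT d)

UNSATISFIABLE

Branch on d: set d = true.
(NOT a) alone gives a = false.
(c) alone gives c = true.
That conflicts with the unit clause (NOT c).
So d must be the other value — set d = false.
(NOT b) alone gives b = false.
(NOT a) alone gives a = false.
(c) alone gives c = true.
That conflicts with the unit clause (NOT c).
Either choice for d ends in contradiction.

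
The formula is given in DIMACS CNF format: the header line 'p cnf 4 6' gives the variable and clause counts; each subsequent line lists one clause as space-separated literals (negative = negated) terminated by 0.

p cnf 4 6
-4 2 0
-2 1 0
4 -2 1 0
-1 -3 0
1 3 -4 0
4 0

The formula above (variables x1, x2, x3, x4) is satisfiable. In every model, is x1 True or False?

Suppose x1 = False.
Unit clause (¬x2) forces x2 = False.
Unit clause (¬x4) forces x4 = False.
Now (x4) is unsatisfied and unit — conflict.
So every satisfying assignment has x1 = True.

True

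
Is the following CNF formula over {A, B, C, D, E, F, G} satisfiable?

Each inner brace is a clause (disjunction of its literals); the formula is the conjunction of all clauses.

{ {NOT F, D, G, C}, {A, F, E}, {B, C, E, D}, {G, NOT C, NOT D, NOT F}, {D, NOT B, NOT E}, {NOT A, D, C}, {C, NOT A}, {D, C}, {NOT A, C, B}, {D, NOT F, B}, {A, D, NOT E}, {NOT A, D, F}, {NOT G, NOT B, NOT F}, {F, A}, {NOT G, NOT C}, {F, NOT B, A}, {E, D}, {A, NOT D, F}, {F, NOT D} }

Branch on C: set C = false.
(NOT A) alone gives A = false.
(D) alone gives D = true.
(F) alone gives F = true.
Branch on G: set G = false.
Every clause is now satisfied; B, E are unconstrained.
A satisfying assignment: A=false; B=false; C=false; D=true; E=true; F=true; G=false.

Yes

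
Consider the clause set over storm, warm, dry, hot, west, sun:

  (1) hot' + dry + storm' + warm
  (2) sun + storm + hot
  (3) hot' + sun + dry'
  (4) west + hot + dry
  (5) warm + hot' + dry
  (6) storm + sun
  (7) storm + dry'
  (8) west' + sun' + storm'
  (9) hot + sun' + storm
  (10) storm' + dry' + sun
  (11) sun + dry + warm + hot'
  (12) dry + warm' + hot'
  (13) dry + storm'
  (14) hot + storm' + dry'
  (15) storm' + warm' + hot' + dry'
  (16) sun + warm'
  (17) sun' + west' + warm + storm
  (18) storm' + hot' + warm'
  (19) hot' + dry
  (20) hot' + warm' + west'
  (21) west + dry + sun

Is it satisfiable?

Yes, satisfiable

Branch on storm: set storm = 1.
Unit clause (dry) forces dry = 1.
Unit clause (sun) forces sun = 1.
Unit clause (west') forces west = 0.
Unit clause (hot) forces hot = 1.
Unit clause (warm') forces warm = 0.
This assignment satisfies each clause.
A satisfying assignment: storm=1, warm=0, dry=1, hot=1, west=0, sun=1.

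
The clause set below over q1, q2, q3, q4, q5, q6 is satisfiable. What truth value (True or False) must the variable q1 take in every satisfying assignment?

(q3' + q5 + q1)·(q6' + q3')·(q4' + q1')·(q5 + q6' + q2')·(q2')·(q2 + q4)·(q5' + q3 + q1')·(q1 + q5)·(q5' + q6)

False

Suppose q1 = 1.
The clause (q4') is unit, so q4 = 0.
The clause (q2') is unit, so q2 = 0.
That conflicts with the unit clause (q2).
So every satisfying assignment has q1 = False.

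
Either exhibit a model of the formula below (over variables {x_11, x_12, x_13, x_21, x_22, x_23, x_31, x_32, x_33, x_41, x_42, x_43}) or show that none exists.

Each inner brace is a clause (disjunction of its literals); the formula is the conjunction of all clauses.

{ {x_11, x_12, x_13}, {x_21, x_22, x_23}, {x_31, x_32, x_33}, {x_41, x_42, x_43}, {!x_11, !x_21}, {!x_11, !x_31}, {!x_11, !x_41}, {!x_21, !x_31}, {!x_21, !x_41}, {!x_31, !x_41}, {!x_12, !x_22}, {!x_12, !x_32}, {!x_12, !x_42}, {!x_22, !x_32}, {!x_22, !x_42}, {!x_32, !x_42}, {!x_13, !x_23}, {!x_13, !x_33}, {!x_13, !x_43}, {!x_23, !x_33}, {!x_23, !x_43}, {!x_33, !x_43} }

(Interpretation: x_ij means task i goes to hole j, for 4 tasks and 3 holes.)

Case x_11 = false:
Case x_12 = true:
From the singleton clause (!x_22), x_22 = false.
From the singleton clause (!x_32), x_32 = false.
From the singleton clause (!x_42), x_42 = false.
Case x_21 = true:
From the singleton clause (!x_31), x_31 = false.
From the singleton clause (x_33), x_33 = true.
From the singleton clause (!x_41), x_41 = false.
From the singleton clause (x_43), x_43 = true.
Now (!x_43) is unsatisfied and unit — conflict.
Backtrack on x_21: now try x_21 = false.
From the singleton clause (x_23), x_23 = true.
From the singleton clause (!x_13), x_13 = false.
From the singleton clause (!x_33), x_33 = false.
From the singleton clause (x_31), x_31 = true.
From the singleton clause (!x_41), x_41 = false.
From the singleton clause (x_43), x_43 = true.
Now (!x_43) is unsatisfied and unit — conflict.
Neither x_21 = true nor x_21 = false works.
Backtrack on x_12: now try x_12 = false.
From the singleton clause (x_13), x_13 = true.
From the singleton clause (!x_23), x_23 = false.
From the singleton clause (!x_33), x_33 = false.
From the singleton clause (!x_43), x_43 = false.
Case x_21 = true:
From the singleton clause (!x_31), x_31 = false.
From the singleton clause (x_32), x_32 = true.
From the singleton clause (!x_41), x_41 = false.
From the singleton clause (x_42), x_42 = true.
Now (!x_42) is unsatisfied and unit — conflict.
Backtrack on x_21: now try x_21 = false.
From the singleton clause (x_22), x_22 = true.
From the singleton clause (!x_32), x_32 = false.
From the singleton clause (x_31), x_31 = true.
From the singleton clause (!x_41), x_41 = false.
From the singleton clause (x_42), x_42 = true.
Now (!x_42) is unsatisfied and unit — conflict.
Neither x_21 = true nor x_21 = false works.
Neither x_12 = true nor x_12 = false works.
Backtrack on x_11: now try x_11 = true.
From the singleton clause (!x_21), x_21 = false.
From the singleton clause (!x_31), x_31 = false.
From the singleton clause (!x_41), x_41 = false.
Case x_22 = true:
From the singleton clause (!x_12), x_12 = false.
From the singleton clause (!x_32), x_32 = false.
From the singleton clause (x_33), x_33 = true.
From the singleton clause (!x_42), x_42 = false.
From the singleton clause (x_43), x_43 = true.
Now (!x_43) is unsatisfied and unit — conflict.
Backtrack on x_22: now try x_22 = false.
From the singleton clause (x_23), x_23 = true.
From the singleton clause (!x_13), x_13 = false.
From the singleton clause (!x_33), x_33 = false.
From the singleton clause (x_32), x_32 = true.
From the singleton clause (!x_12), x_12 = false.
From the singleton clause (!x_42), x_42 = false.
From the singleton clause (x_43), x_43 = true.
Now (!x_43) is unsatisfied and unit — conflict.
Neither x_22 = true nor x_22 = false works.
Neither x_11 = true nor x_11 = false works.

UNSATISFIABLE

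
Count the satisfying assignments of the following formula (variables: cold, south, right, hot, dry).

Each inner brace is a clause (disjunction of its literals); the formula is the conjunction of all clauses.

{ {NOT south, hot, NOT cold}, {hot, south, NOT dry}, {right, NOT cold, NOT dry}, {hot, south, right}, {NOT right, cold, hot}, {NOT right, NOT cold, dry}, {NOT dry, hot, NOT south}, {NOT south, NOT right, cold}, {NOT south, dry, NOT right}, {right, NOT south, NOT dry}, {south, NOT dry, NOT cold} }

There are 2^5 = 32 truth assignments over (cold, south, right, hot, dry).
Split on hot. With hot = true, the clauses containing hot are satisfied and NOT hot drops from the rest; 8 of the 2^4 = 16 assignments to the other variables satisfy what remains.
With hot = false, by the same count on the reduced clause set, 1 assignment works.
(One model: cold=F, south=F, right=F, hot=T, dry=F.)
Total: 8 + 1 = 9.

9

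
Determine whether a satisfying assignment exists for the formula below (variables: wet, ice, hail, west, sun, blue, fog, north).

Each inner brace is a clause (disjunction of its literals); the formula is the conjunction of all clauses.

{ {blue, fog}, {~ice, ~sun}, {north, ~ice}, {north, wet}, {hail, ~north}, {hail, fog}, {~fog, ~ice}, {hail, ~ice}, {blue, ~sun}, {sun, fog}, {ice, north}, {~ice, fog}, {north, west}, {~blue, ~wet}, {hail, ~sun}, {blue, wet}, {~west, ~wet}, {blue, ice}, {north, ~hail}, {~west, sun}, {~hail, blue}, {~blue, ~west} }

Try blue = 1.
Unit clause (~wet) forces wet = 0.
Unit clause (north) forces north = 1.
Unit clause (hail) forces hail = 1.
Unit clause (~west) forces west = 0.
Try ice = 0.
Try sun = 1.
All clauses hold; fog can take either value.
A satisfying assignment: wet ↦ 0; ice ↦ 0; hail ↦ 1; west ↦ 0; sun ↦ 1; blue ↦ 1; fog ↦ 0; north ↦ 1.

Yes, satisfiable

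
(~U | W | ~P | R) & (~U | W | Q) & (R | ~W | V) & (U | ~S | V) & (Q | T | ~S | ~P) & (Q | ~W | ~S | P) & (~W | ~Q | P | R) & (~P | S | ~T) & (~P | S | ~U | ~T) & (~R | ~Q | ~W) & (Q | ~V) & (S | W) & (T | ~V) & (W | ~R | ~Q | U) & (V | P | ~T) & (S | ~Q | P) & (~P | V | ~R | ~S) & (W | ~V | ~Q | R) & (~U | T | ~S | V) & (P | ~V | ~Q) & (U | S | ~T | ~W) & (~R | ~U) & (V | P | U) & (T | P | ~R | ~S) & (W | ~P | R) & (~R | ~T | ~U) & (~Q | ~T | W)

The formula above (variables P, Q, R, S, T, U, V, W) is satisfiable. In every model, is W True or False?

Suppose W = 0.
The clause (S) is unit, so S = 1.
Suppose U = 0.
The clause (V) is unit, so V = 1.
The clause (Q) is unit, so Q = 1.
The clause (T) is unit, so T = 1.
But (~T) is also a unit clause — contradiction.
That branch fails; take U = 1 instead.
The clause (Q) is unit, so Q = 1.
The clause (~R) is unit, so R = 0.
The clause (~P) is unit, so P = 0.
The clause (~V) is unit, so V = 0.
The clause (~T) is unit, so T = 0.
But (T) is also a unit clause — contradiction.
Either choice for U ends in contradiction.
So every satisfying assignment has W = True.

True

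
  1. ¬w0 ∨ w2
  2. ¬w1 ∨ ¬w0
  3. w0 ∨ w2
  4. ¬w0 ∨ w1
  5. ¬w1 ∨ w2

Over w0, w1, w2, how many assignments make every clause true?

2

There are 2^3 = 8 truth assignments over (w0, w1, w2).
Split on w2. With w2 = True, the clauses containing w2 are satisfied and ¬w2 drops from the rest; 2 of the 2^2 = 4 assignments to the other variables satisfy what remains.
With w2 = False, by the same count on the reduced clause set, 0 assignments work.
Total: 2 + 0 = 2.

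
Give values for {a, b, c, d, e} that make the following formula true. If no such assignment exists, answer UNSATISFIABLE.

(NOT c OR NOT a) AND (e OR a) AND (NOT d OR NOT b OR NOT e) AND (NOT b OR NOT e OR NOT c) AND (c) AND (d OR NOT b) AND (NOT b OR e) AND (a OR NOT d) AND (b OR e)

From the singleton clause (c), c = true.
From the singleton clause (NOT a), a = false.
From the singleton clause (e), e = true.
From the singleton clause (NOT b), b = false.
From the singleton clause (NOT d), d = false.
Every clause now holds.

a: false,  b: false,  c: true,  d: false,  e: true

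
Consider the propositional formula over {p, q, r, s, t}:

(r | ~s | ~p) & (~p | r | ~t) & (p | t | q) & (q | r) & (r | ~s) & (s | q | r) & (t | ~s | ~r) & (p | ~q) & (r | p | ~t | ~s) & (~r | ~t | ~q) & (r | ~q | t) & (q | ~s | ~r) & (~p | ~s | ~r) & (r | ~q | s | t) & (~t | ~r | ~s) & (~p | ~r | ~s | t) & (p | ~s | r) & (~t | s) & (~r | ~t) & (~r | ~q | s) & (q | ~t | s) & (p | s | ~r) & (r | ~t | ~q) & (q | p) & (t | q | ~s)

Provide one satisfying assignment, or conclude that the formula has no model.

Try q = 0.
Unit clause (r) forces r = 1.
Unit clause (~s) forces s = 0.
Unit clause (~t) forces t = 0.
Unit clause (p) forces p = 1.
All clauses are satisfied.

p: 1; q: 0; r: 1; s: 0; t: 0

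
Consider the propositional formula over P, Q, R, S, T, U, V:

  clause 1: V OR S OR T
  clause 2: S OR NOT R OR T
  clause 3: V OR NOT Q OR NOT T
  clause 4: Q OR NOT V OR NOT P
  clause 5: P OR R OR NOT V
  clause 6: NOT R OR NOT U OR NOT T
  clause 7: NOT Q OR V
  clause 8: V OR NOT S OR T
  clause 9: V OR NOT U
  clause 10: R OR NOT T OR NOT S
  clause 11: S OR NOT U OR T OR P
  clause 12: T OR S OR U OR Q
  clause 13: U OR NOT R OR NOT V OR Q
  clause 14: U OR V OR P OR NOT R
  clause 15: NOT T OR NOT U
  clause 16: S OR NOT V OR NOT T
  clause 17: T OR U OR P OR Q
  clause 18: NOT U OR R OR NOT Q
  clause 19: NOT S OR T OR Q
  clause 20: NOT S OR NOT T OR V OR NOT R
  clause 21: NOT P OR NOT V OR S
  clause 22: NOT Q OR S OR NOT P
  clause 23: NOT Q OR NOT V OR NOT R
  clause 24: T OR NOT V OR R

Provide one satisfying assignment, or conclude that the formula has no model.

Branch on Q: set Q = false.
Branch on V: set V = false.
(NOT U) alone gives U = false.
Branch on S: set S = false.
(T) alone gives T = true.
Branch on P: set P = false.
(NOT R) alone gives R = false.
Every clause now holds.

P=false; Q=false; R=false; S=false; T=true; U=false; V=false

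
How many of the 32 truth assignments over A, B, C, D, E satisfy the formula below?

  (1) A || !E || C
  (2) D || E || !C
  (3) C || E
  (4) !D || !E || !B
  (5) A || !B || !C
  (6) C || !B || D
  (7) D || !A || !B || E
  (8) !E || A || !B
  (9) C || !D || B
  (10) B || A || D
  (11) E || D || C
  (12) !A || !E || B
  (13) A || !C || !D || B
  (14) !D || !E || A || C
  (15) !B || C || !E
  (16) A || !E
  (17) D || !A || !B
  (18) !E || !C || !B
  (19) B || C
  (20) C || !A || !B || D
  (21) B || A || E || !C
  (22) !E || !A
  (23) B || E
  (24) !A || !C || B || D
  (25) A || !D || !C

1

There are 2^5 = 32 truth assignments over (A, B, C, D, E).
Split on C. With C = true, the clauses containing C are satisfied and !C drops from the rest; 1 of the 2^4 = 16 assignments to the other variables satisfy what remains.
With C = false, by the same count on the reduced clause set, 0 assignments work.
Total: 1 + 0 = 1.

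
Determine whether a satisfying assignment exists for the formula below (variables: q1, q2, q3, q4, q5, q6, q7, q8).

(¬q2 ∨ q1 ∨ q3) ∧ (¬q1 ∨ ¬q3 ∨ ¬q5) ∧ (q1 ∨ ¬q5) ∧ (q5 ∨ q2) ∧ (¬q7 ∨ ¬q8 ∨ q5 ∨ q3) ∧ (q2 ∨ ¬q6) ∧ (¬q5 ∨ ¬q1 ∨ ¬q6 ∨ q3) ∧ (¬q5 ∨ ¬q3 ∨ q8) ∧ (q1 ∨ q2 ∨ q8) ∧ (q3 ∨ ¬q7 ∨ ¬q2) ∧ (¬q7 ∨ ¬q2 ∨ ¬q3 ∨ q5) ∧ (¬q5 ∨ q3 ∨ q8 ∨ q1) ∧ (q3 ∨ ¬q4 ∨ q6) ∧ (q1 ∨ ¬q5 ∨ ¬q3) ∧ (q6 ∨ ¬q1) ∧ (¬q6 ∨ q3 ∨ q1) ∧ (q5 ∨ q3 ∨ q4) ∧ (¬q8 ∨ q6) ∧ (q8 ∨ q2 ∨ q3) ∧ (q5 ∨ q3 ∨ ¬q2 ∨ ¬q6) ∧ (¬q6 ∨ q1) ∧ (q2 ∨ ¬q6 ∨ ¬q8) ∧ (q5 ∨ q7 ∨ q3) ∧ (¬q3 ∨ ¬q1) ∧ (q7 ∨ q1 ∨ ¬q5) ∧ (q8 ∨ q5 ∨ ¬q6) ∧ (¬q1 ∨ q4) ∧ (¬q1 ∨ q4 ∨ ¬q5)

Yes

Case q1 = False:
The clause (¬q5) is unit, so q5 = False.
The clause (q2) is unit, so q2 = True.
The clause (q3) is unit, so q3 = True.
The clause (¬q7) is unit, so q7 = False.
The clause (¬q6) is unit, so q6 = False.
The clause (¬q8) is unit, so q8 = False.
No clause remains; q4 is free.
A satisfying assignment: q1 ↦ False, q2 ↦ True, q3 ↦ True, q4 ↦ True, q5 ↦ False, q6 ↦ False, q7 ↦ False, q8 ↦ False.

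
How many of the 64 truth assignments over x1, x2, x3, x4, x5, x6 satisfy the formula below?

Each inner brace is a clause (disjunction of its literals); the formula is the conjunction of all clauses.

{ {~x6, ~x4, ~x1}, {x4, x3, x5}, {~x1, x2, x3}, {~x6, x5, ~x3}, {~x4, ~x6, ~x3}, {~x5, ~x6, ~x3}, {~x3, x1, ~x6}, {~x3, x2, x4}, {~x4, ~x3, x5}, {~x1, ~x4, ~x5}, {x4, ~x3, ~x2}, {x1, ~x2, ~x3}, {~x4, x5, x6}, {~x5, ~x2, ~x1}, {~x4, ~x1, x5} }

11

There are 2^6 = 64 truth assignments over (x1, x2, x3, x4, x5, x6).
Split on x4. With x4 = 1, the clauses containing x4 are satisfied and ~x4 drops from the rest; 7 of the 2^5 = 32 assignments to the other variables satisfy what remains.
With x4 = 0, by the same count on the reduced clause set, 4 assignments work.
Total: 7 + 4 = 11.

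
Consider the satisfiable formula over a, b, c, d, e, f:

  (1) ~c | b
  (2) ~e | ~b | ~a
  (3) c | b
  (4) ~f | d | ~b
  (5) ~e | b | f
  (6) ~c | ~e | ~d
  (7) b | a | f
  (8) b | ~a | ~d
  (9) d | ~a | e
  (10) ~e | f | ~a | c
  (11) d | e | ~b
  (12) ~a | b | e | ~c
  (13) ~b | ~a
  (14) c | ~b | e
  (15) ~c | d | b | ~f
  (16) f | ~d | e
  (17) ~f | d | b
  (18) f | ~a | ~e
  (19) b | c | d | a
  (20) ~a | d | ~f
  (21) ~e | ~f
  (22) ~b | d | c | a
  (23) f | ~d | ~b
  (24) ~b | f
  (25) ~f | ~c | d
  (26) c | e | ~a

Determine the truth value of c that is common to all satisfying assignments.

Suppose c = 0.
(b) alone gives b = 1.
(~a) alone gives a = 0.
(e) alone gives e = 1.
(~f) alone gives f = 0.
That conflicts with the unit clause (f).
So every satisfying assignment has c = True.

True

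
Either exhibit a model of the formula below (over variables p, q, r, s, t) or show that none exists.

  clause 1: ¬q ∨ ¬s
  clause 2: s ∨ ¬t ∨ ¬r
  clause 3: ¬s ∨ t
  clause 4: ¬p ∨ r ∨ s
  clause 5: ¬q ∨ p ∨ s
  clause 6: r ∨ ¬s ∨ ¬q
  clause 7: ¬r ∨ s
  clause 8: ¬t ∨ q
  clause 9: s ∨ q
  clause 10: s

(s) alone gives s = True.
(¬q) alone gives q = False.
(t) alone gives t = True.
That conflicts with the unit clause (¬t).

UNSATISFIABLE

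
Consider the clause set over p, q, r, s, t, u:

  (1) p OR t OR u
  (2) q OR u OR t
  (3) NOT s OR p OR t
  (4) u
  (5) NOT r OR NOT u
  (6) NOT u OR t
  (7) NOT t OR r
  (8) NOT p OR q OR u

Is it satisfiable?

Unit clause (u) forces u = true.
Unit clause (NOT r) forces r = false.
Unit clause (t) forces t = true.
But (NOT t) is also a unit clause — contradiction.
No assignment satisfies every clause.

No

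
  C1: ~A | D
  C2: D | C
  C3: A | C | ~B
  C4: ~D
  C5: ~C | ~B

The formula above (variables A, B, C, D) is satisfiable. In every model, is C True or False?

True

Suppose C = 0.
Unit clause (D) forces D = 1.
Now (~D) is unsatisfied and unit — conflict.
So every satisfying assignment has C = True.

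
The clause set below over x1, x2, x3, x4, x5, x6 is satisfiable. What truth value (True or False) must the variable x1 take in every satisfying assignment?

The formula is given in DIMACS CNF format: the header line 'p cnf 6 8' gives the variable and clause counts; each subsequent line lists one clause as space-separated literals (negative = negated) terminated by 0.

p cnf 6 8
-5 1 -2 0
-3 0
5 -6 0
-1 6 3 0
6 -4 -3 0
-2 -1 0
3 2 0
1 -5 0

Suppose x1 = True.
Unit clause (¬x3) forces x3 = False.
Unit clause (x6) forces x6 = True.
Unit clause (x5) forces x5 = True.
Unit clause (¬x2) forces x2 = False.
But (x2) is also a unit clause — contradiction.
So every satisfying assignment has x1 = False.

False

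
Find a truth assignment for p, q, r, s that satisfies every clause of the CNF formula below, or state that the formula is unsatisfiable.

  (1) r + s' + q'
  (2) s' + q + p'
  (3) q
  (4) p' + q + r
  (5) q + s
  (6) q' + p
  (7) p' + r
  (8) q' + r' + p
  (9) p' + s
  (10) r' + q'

Unit clause (q) forces q = 1.
Unit clause (p) forces p = 1.
Unit clause (r) forces r = 1.
But (r') is also a unit clause — contradiction.

UNSATISFIABLE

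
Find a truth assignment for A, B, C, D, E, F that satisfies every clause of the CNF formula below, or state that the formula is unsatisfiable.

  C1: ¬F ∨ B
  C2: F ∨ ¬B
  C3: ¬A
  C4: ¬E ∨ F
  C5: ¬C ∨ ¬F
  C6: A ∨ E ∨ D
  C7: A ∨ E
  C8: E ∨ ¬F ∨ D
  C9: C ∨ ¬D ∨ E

A ↦ False, B ↦ True, C ↦ False, D ↦ True, E ↦ True, F ↦ True

Unit clause (¬A) forces A = False.
Unit clause (E) forces E = True.
Unit clause (F) forces F = True.
Unit clause (B) forces B = True.
Unit clause (¬C) forces C = False.
All clauses hold; D can take either value.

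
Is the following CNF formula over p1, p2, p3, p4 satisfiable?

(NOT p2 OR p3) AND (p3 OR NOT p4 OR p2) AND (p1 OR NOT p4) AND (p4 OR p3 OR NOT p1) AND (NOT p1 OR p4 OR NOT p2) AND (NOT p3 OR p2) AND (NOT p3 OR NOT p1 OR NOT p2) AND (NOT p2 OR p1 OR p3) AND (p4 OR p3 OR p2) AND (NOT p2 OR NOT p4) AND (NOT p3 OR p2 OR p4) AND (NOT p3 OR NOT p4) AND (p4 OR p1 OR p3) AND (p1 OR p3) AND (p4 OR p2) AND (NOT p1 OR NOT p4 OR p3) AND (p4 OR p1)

Case p2 = false:
(NOT p3) alone gives p3 = false.
(NOT p4) alone gives p4 = false.
Now (p4) is unsatisfied and unit — conflict.
So p2 must be the other value — set p2 = true.
(p3) alone gives p3 = true.
(NOT p1) alone gives p1 = false.
(NOT p4) alone gives p4 = false.
Now (p4) is unsatisfied and unit — conflict.
Neither p2 = true nor p2 = false works.
No assignment satisfies every clause.

No, unsatisfiable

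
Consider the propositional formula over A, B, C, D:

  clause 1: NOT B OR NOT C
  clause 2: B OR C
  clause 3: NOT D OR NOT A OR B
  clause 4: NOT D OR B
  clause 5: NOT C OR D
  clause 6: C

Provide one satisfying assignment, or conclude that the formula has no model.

UNSATISFIABLE

(C) alone gives C = true.
(NOT B) alone gives B = false.
(NOT D) alone gives D = false.
But (D) is also a unit clause — contradiction.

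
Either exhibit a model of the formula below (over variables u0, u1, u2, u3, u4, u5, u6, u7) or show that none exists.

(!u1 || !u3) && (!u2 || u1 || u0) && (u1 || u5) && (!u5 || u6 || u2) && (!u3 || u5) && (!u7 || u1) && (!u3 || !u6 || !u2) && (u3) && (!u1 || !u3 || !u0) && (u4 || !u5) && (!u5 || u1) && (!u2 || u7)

UNSATISFIABLE

From the singleton clause (u3), u3 = true.
From the singleton clause (!u1), u1 = false.
From the singleton clause (u5), u5 = true.
But (!u5) is also a unit clause — contradiction.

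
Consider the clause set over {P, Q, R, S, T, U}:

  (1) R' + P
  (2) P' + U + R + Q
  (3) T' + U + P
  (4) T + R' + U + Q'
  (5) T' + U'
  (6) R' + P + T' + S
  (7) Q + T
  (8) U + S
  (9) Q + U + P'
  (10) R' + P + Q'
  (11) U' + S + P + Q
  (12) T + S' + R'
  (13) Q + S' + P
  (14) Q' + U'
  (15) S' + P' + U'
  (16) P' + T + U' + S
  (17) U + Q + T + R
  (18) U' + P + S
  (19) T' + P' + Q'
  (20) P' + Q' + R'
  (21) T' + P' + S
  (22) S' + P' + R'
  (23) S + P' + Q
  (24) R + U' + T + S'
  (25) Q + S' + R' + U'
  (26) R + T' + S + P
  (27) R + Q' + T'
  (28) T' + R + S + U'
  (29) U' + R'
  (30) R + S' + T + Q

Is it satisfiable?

Branch on R: set R = 0.
Branch on T: set T = 0.
From the singleton clause (Q), Q = 1.
From the singleton clause (U'), U = 0.
From the singleton clause (S), S = 1.
All clauses hold; P can take either value.
A satisfying assignment: P ↦ 0; Q ↦ 1; R ↦ 0; S ↦ 1; T ↦ 0; U ↦ 0.

Yes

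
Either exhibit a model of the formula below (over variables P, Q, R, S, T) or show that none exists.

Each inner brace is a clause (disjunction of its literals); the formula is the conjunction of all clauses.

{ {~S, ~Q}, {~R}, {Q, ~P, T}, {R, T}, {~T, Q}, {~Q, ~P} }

P=0, Q=1, R=0, S=0, T=1

The clause (~R) is unit, so R = 0.
The clause (T) is unit, so T = 1.
The clause (Q) is unit, so Q = 1.
The clause (~S) is unit, so S = 0.
The clause (~P) is unit, so P = 0.
Every clause now holds.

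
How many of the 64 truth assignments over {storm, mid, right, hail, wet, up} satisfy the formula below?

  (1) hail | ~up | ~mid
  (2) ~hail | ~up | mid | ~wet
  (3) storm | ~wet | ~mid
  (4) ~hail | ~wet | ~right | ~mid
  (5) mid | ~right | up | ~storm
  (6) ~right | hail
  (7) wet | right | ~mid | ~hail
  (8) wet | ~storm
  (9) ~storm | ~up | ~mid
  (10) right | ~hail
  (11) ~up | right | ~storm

12

There are 2^6 = 64 truth assignments over (storm, mid, right, hail, wet, up).
Split on wet. With wet = 1, the clauses containing wet are satisfied and ~wet drops from the rest; 5 of the 2^5 = 32 assignments to the other variables satisfy what remains.
With wet = 0, by the same count on the reduced clause set, 7 assignments work.
Total: 5 + 7 = 12.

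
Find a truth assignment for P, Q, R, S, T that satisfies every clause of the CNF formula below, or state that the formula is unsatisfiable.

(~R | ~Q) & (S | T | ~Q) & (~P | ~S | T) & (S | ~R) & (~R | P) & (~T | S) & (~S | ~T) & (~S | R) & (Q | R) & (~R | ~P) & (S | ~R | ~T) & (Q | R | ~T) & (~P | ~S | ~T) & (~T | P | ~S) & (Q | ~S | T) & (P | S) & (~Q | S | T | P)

Case R = 0:
The clause (~S) is unit, so S = 0.
The clause (~T) is unit, so T = 0.
The clause (~Q) is unit, so Q = 0.
But (Q) is also a unit clause — contradiction.
So R must be the other value — set R = 1.
The clause (~Q) is unit, so Q = 0.
The clause (S) is unit, so S = 1.
The clause (P) is unit, so P = 1.
But (~P) is also a unit clause — contradiction.
Neither R = 1 nor R = 0 works.

UNSATISFIABLE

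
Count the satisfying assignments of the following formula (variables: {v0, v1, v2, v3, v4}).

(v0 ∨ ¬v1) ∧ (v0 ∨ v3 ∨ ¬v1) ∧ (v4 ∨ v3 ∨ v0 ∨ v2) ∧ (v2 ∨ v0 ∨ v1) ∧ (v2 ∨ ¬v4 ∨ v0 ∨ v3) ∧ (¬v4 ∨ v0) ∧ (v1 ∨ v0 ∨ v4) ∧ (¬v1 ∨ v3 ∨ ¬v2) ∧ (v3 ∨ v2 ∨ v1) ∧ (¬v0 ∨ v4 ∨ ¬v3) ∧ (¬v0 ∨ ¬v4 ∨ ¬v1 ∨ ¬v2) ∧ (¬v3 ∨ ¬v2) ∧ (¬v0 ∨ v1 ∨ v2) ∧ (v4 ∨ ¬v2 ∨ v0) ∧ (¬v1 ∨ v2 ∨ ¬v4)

There are 2^5 = 32 truth assignments over (v0, v1, v2, v3, v4).
Split on v4. With v4 = True, the clauses containing v4 are satisfied and ¬v4 drops from the rest; 1 of the 2^4 = 16 assignments to the other variables satisfy what remains.
With v4 = False, by the same count on the reduced clause set, 2 assignments work.
(One model: v0=T, v1=F, v2=T, v3=F, v4=F.)
Total: 1 + 2 = 3.

3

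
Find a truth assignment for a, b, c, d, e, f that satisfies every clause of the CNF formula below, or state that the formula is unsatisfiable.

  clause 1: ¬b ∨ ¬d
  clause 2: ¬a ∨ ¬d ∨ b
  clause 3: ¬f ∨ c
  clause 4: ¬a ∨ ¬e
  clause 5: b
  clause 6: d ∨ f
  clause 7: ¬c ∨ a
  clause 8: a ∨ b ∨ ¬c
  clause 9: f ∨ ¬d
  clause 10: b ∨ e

a: True, b: True, c: True, d: False, e: False, f: True

Unit clause (b) forces b = True.
Unit clause (¬d) forces d = False.
Unit clause (f) forces f = True.
Unit clause (c) forces c = True.
Unit clause (a) forces a = True.
Unit clause (¬e) forces e = False.
Every clause now holds.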